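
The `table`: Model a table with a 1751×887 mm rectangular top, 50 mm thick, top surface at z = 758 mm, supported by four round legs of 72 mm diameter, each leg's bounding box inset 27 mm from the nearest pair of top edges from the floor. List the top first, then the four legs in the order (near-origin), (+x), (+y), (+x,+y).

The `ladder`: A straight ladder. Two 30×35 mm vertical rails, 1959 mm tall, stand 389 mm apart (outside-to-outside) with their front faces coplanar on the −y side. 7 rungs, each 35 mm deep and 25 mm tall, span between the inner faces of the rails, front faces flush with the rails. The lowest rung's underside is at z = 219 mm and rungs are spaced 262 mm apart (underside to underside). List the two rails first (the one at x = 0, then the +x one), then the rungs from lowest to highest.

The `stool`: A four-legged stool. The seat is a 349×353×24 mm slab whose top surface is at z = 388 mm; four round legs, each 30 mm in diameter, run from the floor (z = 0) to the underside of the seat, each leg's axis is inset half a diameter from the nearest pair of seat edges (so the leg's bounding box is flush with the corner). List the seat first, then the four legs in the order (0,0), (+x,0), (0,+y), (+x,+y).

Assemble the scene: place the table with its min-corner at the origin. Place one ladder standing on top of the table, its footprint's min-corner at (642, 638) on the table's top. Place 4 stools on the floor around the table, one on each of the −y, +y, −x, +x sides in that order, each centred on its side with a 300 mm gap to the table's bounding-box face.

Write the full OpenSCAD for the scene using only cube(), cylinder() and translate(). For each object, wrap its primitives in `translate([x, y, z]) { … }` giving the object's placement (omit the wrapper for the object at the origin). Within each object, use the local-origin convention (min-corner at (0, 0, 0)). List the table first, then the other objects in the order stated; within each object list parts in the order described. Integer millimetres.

translate([0, 0, 708]) cube([1751, 887, 50]);
translate([63, 63, 0]) cylinder(h = 708, r = 36);
translate([1688, 63, 0]) cylinder(h = 708, r = 36);
translate([63, 824, 0]) cylinder(h = 708, r = 36);
translate([1688, 824, 0]) cylinder(h = 708, r = 36);
translate([642, 638, 758]) {
  cube([30, 35, 1959]);
  translate([359, 0, 0]) cube([30, 35, 1959]);
  translate([30, 0, 219]) cube([329, 35, 25]);
  translate([30, 0, 481]) cube([329, 35, 25]);
  translate([30, 0, 743]) cube([329, 35, 25]);
  translate([30, 0, 1005]) cube([329, 35, 25]);
  translate([30, 0, 1267]) cube([329, 35, 25]);
  translate([30, 0, 1529]) cube([329, 35, 25]);
  translate([30, 0, 1791]) cube([329, 35, 25]);
}
translate([701, -653, 0]) {
  translate([0, 0, 364]) cube([349, 353, 24]);
  translate([15, 15, 0]) cylinder(h = 364, r = 15);
  translate([334, 15, 0]) cylinder(h = 364, r = 15);
  translate([15, 338, 0]) cylinder(h = 364, r = 15);
  translate([334, 338, 0]) cylinder(h = 364, r = 15);
}
translate([701, 1187, 0]) {
  translate([0, 0, 364]) cube([349, 353, 24]);
  translate([15, 15, 0]) cylinder(h = 364, r = 15);
  translate([334, 15, 0]) cylinder(h = 364, r = 15);
  translate([15, 338, 0]) cylinder(h = 364, r = 15);
  translate([334, 338, 0]) cylinder(h = 364, r = 15);
}
translate([-649, 267, 0]) {
  translate([0, 0, 364]) cube([349, 353, 24]);
  translate([15, 15, 0]) cylinder(h = 364, r = 15);
  translate([334, 15, 0]) cylinder(h = 364, r = 15);
  translate([15, 338, 0]) cylinder(h = 364, r = 15);
  translate([334, 338, 0]) cylinder(h = 364, r = 15);
}
translate([2051, 267, 0]) {
  translate([0, 0, 364]) cube([349, 353, 24]);
  translate([15, 15, 0]) cylinder(h = 364, r = 15);
  translate([334, 15, 0]) cylinder(h = 364, r = 15);
  translate([15, 338, 0]) cylinder(h = 364, r = 15);
  translate([334, 338, 0]) cylinder(h = 364, r = 15);
}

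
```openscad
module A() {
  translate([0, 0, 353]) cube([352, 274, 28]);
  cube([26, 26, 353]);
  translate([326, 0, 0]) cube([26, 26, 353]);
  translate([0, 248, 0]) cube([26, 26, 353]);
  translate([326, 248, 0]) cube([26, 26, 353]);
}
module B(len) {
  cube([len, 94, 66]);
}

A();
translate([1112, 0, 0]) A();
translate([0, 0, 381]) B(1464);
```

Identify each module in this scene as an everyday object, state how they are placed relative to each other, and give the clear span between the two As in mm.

A is a stool. B is a beam. A beam spans the tops of two stools. The clear span between the two stools is 760 mm.

Second stool starts at x = 1112; first ends at x = 352; clear span = 1112 − 352 = 760 mm.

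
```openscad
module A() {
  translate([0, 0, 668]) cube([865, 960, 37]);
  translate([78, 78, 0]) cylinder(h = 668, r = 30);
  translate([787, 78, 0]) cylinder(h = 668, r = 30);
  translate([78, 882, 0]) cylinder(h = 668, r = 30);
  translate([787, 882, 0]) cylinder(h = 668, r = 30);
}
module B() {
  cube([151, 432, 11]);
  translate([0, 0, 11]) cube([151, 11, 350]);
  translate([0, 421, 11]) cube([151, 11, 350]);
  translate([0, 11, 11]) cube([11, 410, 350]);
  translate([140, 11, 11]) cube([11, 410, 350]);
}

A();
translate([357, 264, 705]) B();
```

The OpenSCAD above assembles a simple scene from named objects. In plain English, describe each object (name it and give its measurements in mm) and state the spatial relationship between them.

A is a table: top 865 mm (x) × 960 mm (y), 37 mm thick, upper face at z = 705 mm, on four round legs of 60 mm diameter, each leg's bounding box inset 48 mm from the nearest pair of top edges, running from z = 0 to the bottom of the top.

B is an open storage box with external size 151×432×361 mm and wall thickness 11 mm (the base is also 11 mm thick). The base covers the whole footprint; the four walls stand on the base, with the y-facing walls full-width and the x-facing walls fitting between their inner faces.

The open box is on top of the table, centred.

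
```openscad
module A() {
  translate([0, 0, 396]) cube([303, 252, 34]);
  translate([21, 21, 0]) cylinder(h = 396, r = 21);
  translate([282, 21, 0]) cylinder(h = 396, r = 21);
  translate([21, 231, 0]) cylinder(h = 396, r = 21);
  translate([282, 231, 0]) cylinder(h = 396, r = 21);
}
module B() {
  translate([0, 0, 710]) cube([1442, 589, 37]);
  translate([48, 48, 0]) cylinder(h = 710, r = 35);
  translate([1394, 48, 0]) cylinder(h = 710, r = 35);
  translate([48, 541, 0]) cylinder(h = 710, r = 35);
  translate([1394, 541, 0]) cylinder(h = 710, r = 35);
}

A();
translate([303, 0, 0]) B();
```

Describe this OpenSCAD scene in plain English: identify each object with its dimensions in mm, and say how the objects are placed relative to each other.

A is a four-legged stool. The seat is 303×252 mm, 34 mm thick, top at z = 430 mm. It stands on four round legs, each 42 mm in diameter, from z = 0 to the seat underside, each leg's axis is inset half a diameter from the nearest pair of seat edges (so the leg's bounding box is flush with the corner).

B is a rectangular dining table. The top is 1442×589×37 mm with its upper surface at z = 747 mm. It stands on four round legs of 70 mm diameter, each leg's bounding box inset 13 mm from the nearest pair of top edges, running from the floor to the underside of the top.

The table is against the stool's +x side, with their −y faces flush.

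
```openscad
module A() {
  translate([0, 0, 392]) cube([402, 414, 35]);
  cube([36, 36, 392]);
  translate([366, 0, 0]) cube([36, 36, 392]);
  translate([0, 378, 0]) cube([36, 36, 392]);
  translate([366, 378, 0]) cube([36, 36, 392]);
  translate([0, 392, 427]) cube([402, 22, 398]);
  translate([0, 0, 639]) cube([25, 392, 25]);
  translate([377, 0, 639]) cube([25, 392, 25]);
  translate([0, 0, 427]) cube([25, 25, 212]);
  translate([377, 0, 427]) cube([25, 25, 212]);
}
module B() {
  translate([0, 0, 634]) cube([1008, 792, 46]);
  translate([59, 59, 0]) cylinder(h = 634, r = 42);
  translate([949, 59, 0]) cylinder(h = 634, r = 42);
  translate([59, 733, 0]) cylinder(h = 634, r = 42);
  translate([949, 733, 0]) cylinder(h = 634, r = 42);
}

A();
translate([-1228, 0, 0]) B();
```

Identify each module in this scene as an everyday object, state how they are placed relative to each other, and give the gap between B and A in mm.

The table's nearest face is 220 mm from the chair's −x face.

A is a chair. B is a table. The table is on the floor beside the chair on its −x side. The gap between the table and the chair is 220 mm.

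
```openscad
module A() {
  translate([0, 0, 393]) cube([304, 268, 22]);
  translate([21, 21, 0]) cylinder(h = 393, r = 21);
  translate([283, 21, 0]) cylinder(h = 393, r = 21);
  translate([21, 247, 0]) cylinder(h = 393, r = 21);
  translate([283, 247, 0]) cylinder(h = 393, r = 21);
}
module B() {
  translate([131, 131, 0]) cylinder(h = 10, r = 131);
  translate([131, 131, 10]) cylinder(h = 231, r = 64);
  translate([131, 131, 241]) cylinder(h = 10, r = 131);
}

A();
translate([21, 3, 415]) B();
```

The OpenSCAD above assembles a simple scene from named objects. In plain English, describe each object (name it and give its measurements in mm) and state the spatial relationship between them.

A is a four-legged stool. The seat is a 304×268×22 mm slab whose top surface is at z = 415 mm; four round legs, each 42 mm in diameter, run from the floor (z = 0) to the underside of the seat, each leg's axis is inset half a diameter from the nearest pair of seat edges (so the leg's bounding box is flush with the corner).

B is a spool: two coaxial disc flanges of radius 131 mm and thickness 10 mm, joined by a core cylinder of radius 64 mm and height 231 mm. The lower flange rests on z = 0 and the three cylinders share a vertical axis.

The spool is on top of the stool, centred.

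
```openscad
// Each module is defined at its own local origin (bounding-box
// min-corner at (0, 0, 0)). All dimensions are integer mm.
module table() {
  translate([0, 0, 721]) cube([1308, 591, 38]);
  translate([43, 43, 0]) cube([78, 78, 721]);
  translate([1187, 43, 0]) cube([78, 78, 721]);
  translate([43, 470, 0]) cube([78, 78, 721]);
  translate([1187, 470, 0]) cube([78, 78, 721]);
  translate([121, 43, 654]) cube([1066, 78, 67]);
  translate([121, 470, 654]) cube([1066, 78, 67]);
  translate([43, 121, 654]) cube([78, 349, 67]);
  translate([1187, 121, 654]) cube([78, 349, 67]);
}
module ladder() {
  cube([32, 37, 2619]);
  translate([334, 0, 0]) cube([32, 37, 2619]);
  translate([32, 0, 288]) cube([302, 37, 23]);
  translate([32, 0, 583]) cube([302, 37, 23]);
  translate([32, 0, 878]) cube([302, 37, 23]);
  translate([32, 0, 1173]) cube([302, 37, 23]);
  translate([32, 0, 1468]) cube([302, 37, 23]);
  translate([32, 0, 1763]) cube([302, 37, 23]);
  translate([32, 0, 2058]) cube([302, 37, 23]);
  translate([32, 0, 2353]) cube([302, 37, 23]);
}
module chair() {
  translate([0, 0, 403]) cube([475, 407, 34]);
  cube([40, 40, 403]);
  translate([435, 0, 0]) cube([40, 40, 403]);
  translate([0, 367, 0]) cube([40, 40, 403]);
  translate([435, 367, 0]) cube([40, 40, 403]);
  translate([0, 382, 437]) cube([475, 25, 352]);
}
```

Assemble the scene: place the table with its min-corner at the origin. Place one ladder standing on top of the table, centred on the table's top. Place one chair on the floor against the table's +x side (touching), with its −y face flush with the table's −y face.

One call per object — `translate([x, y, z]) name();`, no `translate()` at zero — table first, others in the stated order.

table();
translate([471, 277, 759]) ladder();
translate([1308, 0, 0]) chair();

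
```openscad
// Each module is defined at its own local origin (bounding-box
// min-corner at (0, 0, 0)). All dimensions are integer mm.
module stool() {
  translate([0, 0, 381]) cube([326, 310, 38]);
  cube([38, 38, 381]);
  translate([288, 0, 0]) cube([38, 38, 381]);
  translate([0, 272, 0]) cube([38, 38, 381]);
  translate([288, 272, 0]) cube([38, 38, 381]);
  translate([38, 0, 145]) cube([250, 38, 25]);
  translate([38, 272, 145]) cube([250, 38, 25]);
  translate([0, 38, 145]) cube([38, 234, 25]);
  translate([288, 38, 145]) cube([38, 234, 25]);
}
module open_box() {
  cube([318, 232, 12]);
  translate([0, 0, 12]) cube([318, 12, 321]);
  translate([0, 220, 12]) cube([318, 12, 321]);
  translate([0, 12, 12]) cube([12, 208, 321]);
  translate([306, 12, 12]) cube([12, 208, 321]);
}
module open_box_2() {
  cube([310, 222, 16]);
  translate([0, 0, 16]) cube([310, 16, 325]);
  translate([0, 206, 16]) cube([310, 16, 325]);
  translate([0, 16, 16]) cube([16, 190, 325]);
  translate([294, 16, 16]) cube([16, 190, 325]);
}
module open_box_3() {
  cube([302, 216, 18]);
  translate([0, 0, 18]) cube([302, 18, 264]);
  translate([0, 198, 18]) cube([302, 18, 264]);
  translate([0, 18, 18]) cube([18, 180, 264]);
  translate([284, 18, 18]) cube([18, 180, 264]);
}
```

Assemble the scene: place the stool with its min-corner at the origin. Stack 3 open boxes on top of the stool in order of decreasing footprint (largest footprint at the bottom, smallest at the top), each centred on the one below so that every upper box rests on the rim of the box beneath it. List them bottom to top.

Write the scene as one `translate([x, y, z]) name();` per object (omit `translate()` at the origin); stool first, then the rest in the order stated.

stool();
translate([4, 39, 419]) open_box();
translate([8, 44, 752]) open_box_2();
translate([12, 47, 1093]) open_box_3();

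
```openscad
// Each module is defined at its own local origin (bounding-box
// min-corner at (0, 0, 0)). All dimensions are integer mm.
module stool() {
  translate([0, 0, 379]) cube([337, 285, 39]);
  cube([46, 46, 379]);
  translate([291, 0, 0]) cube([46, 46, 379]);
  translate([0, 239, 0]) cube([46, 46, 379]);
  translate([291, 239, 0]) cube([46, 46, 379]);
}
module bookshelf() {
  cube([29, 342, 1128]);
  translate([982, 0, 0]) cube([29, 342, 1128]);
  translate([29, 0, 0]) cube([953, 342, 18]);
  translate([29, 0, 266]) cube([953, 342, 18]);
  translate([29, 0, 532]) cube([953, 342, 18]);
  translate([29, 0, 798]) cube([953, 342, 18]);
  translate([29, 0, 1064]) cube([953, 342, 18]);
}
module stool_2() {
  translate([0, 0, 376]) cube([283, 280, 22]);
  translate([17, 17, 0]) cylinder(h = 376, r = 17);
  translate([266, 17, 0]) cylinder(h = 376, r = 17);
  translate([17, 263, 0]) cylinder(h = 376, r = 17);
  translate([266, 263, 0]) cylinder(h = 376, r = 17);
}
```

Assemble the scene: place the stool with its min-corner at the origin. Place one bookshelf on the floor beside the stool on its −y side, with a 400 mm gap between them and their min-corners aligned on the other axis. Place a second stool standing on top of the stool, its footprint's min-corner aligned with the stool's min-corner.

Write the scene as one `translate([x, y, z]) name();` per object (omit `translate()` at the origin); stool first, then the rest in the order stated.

stool();
translate([0, -742, 0]) bookshelf();
translate([0, 0, 418]) stool_2();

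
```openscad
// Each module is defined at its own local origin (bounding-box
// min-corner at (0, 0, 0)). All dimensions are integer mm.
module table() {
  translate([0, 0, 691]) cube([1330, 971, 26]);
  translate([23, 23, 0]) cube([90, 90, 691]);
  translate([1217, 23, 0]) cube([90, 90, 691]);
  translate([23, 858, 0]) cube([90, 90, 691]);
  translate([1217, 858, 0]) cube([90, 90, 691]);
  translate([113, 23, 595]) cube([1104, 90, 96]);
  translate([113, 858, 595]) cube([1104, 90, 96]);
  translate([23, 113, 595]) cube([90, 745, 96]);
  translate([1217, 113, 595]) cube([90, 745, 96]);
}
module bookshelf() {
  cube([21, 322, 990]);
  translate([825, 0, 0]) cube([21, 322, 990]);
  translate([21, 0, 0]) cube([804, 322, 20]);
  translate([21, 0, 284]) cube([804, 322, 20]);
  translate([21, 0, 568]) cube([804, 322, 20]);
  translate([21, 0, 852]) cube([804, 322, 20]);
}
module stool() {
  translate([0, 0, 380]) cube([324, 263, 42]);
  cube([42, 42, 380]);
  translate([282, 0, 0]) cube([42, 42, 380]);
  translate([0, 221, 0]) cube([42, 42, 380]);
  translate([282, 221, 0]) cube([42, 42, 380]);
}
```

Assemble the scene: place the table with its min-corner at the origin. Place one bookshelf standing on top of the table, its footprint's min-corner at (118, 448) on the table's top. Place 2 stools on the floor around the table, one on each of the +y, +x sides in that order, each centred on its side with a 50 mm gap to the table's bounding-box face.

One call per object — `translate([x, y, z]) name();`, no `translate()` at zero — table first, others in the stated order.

table();
translate([118, 448, 717]) bookshelf();
translate([503, 1021, 0]) stool();
translate([1380, 354, 0]) stool();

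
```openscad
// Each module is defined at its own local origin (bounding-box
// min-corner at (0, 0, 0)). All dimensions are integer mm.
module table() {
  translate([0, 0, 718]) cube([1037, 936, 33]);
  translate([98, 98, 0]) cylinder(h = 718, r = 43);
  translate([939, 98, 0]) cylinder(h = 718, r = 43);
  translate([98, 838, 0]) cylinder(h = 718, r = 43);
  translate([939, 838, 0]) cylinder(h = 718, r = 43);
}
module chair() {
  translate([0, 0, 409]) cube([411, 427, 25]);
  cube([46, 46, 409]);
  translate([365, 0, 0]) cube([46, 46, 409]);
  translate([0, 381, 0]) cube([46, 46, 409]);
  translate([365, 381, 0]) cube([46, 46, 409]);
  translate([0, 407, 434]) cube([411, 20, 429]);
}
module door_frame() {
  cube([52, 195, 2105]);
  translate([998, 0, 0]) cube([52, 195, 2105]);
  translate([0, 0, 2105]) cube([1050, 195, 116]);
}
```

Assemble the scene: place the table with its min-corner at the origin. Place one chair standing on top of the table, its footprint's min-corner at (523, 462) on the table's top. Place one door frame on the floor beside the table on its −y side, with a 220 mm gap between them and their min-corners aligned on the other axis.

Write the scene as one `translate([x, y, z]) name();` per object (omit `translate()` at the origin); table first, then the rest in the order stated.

table();
translate([523, 462, 751]) chair();
translate([0, -415, 0]) door_frame();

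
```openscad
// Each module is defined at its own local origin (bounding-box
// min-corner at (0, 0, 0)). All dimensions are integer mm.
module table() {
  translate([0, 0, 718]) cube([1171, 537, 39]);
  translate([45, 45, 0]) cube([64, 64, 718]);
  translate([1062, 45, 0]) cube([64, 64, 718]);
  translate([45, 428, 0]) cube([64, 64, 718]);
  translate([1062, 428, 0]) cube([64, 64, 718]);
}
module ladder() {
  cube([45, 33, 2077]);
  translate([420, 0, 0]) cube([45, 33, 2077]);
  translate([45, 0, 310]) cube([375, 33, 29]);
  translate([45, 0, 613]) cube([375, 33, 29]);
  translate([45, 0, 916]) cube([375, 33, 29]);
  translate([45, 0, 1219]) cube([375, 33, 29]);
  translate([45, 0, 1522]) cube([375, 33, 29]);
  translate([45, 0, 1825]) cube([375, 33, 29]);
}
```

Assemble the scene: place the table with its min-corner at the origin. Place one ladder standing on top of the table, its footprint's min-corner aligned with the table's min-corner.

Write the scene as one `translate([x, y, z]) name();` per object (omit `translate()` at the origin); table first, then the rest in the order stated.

table();
translate([0, 0, 757]) ladder();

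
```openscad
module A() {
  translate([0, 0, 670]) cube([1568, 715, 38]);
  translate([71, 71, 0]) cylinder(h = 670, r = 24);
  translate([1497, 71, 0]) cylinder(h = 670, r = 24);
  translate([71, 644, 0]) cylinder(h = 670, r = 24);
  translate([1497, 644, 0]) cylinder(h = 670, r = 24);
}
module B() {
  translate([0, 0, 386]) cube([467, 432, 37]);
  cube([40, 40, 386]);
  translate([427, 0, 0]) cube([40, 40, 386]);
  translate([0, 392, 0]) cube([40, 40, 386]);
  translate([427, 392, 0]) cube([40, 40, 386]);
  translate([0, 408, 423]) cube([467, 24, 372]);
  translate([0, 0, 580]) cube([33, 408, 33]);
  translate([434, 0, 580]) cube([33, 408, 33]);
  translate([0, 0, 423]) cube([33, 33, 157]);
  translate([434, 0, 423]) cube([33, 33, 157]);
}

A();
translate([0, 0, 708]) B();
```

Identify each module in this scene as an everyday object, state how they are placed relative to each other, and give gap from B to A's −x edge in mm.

A is a table. B is a chair. The chair is on top of the table. The gap from the chair to the table's −x edge is 0 mm.

The chair's min-x is at 0; the table's min-x is 0; gap = 0 mm.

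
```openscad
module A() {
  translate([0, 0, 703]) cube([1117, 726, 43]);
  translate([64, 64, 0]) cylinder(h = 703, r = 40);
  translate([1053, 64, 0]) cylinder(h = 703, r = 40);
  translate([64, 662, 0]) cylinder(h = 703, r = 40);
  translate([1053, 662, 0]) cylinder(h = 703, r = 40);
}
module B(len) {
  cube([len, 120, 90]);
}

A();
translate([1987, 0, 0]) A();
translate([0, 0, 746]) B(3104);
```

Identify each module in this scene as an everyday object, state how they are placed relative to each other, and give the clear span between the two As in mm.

Second table starts at x = 1987; first ends at x = 1117; clear span = 1987 − 1117 = 870 mm.

A is a table. B is a beam. A beam spans the tops of two tables. The clear span between the two tables is 870 mm.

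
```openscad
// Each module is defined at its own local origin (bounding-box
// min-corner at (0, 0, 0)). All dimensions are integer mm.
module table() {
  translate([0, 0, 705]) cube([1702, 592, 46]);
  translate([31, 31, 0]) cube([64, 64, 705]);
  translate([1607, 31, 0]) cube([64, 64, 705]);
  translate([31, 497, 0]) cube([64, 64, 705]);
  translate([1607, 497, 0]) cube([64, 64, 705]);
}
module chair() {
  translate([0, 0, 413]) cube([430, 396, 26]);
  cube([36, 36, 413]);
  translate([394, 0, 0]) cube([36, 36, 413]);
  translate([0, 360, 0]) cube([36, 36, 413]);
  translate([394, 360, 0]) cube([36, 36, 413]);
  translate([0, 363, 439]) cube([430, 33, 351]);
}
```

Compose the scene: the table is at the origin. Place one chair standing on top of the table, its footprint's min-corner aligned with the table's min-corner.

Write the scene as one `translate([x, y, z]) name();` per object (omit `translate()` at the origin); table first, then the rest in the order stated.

table();
translate([0, 0, 751]) chair();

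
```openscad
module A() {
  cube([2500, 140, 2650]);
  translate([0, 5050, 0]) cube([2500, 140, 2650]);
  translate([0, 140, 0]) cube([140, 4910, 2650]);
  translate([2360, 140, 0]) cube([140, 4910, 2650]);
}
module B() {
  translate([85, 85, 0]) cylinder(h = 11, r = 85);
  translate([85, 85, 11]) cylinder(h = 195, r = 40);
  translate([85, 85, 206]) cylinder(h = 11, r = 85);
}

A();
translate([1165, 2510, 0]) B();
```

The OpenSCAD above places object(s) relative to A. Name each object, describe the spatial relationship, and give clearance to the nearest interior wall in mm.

A is a house frame. B is a spool. The spool sits inside the house frame, centred. The clearance to the nearest interior wall is 1025 mm.

Clearances: x = 1025, y = 2370; minimum 1025 mm.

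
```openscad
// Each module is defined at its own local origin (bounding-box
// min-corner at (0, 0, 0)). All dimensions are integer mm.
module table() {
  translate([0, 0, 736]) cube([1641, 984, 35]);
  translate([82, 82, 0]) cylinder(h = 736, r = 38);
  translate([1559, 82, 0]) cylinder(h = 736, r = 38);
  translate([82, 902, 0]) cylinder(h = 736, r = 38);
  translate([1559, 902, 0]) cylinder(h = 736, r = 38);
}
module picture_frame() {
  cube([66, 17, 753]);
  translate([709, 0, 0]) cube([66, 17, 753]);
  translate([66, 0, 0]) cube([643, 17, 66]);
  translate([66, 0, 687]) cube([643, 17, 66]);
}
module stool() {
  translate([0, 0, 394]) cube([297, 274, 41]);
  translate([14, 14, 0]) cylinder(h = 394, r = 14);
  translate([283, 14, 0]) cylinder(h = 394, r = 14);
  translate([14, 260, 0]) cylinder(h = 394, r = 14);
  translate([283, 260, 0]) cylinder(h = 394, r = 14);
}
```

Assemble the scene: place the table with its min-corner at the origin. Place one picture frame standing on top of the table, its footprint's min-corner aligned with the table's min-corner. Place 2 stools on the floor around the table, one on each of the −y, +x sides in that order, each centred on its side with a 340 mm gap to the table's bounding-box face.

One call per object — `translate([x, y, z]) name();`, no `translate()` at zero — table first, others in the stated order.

table();
translate([0, 0, 771]) picture_frame();
translate([672, -614, 0]) stool();
translate([1981, 355, 0]) stool();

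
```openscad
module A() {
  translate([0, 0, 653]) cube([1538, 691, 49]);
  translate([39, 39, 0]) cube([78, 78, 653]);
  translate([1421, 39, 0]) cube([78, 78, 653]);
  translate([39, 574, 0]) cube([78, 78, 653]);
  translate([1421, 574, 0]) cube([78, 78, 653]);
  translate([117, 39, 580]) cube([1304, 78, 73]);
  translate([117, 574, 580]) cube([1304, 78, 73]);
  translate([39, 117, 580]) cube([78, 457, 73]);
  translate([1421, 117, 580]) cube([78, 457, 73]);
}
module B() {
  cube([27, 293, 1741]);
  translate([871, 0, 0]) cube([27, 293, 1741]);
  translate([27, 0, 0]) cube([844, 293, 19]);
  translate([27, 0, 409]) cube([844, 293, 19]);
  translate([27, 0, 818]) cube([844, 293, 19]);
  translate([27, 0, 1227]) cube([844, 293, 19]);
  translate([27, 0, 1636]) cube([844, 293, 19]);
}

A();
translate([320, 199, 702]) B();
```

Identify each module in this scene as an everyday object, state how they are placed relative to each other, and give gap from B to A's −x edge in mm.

A is a table. B is a bookshelf. The bookshelf is on top of the table, centred. The gap from the bookshelf to the table's −x edge is 320 mm.

The bookshelf's min-x is at 320; the table's min-x is 0; gap = 320 mm.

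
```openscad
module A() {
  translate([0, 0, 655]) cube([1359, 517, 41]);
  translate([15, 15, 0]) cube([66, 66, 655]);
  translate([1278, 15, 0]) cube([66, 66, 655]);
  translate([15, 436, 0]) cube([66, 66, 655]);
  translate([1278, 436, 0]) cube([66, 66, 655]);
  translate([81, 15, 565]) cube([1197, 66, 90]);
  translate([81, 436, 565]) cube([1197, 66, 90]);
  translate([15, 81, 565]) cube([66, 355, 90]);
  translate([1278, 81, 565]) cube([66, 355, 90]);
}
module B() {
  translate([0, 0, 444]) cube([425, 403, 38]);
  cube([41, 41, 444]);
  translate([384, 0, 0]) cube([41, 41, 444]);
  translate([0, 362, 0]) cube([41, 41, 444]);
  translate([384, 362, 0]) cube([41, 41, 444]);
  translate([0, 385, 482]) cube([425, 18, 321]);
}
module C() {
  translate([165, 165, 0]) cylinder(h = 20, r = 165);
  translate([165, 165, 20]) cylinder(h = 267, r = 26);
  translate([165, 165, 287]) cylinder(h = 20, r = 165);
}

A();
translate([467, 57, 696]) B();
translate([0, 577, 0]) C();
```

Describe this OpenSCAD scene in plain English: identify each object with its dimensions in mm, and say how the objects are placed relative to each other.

A is a rectangular dining table. The top is 1359×517×41 mm with its upper surface at z = 696 mm. It stands on four 66×66 mm square legs, each inset 15 mm from the nearest pair of top edges, running from the floor to the underside of the top. Four apron rails, 66 mm thick and 90 mm tall, run between adjacent legs with their top edges flush with the underside of the top and their outer faces flush with the legs' outer faces.

B is a chair: 425×403 mm seat, 38 mm thick, top at z = 482 mm, on four 41 mm square corner legs flush with the seat edges. A 18 mm thick backrest slab spans the full seat width, extending 321 mm above the seat top, its back face flush with the seat's +y edge.

C is a spool: two coaxial disc flanges of radius 165 mm and thickness 20 mm, joined by a core cylinder of radius 26 mm and height 267 mm. The lower flange rests on z = 0 and the three cylinders share a vertical axis.

The chair is on top of the table, centred. The spool is on the floor beside the table on its +y side.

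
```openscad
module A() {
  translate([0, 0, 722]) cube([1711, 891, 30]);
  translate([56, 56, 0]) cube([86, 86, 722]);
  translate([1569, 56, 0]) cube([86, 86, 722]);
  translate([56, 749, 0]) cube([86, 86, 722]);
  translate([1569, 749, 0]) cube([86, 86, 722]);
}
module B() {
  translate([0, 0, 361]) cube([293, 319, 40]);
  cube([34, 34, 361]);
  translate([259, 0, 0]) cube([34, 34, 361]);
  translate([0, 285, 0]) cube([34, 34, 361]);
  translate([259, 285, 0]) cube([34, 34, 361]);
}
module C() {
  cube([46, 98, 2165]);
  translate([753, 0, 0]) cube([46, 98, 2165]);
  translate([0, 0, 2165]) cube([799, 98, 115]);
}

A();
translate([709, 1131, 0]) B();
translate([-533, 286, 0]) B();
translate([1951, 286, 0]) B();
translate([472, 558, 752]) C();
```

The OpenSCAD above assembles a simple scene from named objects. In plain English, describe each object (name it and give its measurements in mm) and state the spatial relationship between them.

A is a rectangular dining table. The top is 1711×891×30 mm with its upper surface at z = 752 mm. It stands on four 86×86 mm square legs, each inset 56 mm from the nearest pair of top edges, running from the floor to the underside of the top.

B is a simple wooden stool: a rectangular seat 293 mm (x) by 319 mm (y), 40 mm thick, top face at z = 401 mm, on four square legs, each 34×34 mm in cross-section. The legs rest on z = 0, each flush with a corner of the seat.

C is a rectangular door frame: two vertical jambs of 46×98 mm section, 2165 mm tall, with a clear opening 707 mm wide between their inner faces. A header 115 mm tall and 98 mm deep lies on top of the jambs and spans the full outside width.

Three stools sit around the table at the +y, −x, +x sides. The door frame is on top of the table.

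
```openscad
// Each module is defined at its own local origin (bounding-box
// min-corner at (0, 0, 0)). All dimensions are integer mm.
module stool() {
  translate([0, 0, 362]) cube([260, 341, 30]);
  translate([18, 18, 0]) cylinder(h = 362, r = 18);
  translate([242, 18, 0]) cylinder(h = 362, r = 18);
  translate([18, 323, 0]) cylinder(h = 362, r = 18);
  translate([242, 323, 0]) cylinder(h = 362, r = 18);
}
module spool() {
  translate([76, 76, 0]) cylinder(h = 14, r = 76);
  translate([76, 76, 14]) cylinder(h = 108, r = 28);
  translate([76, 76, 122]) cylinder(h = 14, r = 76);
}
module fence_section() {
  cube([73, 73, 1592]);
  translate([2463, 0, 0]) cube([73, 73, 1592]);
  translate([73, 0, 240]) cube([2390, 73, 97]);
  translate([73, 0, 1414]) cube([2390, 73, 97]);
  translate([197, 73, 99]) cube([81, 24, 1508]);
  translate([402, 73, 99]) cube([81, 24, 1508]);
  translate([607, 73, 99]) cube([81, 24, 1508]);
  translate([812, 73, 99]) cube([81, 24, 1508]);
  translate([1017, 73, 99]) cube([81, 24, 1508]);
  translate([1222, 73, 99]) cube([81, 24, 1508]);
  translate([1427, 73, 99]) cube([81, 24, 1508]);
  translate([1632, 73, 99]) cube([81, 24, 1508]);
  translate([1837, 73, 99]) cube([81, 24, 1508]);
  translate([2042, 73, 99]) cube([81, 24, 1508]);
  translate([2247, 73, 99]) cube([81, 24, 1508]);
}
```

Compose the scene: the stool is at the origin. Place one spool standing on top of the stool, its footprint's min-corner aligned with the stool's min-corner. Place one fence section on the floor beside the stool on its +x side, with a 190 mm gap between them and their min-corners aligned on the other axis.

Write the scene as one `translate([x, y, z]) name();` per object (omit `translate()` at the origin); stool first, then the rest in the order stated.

stool();
translate([0, 0, 392]) spool();
translate([450, 0, 0]) fence_section();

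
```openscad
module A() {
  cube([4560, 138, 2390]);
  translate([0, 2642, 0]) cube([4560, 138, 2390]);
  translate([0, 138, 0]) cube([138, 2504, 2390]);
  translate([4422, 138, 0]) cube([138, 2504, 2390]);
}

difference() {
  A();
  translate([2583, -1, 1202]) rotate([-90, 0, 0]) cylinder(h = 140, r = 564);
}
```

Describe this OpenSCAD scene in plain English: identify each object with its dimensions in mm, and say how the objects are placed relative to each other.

A is the wall frame of a small rectangular building: four walls, each 2390 mm tall and 138 mm thick, enclosing a footprint 4560 mm (x) by 2780 mm (y) outside-to-outside, with no floor or roof. The front and back walls (the −y and +y sides) span the full width; the two side walls fit between them.

The house frame has a circular hole of radius 564 mm through its front wall, centred at (x = 2583, z = 1202).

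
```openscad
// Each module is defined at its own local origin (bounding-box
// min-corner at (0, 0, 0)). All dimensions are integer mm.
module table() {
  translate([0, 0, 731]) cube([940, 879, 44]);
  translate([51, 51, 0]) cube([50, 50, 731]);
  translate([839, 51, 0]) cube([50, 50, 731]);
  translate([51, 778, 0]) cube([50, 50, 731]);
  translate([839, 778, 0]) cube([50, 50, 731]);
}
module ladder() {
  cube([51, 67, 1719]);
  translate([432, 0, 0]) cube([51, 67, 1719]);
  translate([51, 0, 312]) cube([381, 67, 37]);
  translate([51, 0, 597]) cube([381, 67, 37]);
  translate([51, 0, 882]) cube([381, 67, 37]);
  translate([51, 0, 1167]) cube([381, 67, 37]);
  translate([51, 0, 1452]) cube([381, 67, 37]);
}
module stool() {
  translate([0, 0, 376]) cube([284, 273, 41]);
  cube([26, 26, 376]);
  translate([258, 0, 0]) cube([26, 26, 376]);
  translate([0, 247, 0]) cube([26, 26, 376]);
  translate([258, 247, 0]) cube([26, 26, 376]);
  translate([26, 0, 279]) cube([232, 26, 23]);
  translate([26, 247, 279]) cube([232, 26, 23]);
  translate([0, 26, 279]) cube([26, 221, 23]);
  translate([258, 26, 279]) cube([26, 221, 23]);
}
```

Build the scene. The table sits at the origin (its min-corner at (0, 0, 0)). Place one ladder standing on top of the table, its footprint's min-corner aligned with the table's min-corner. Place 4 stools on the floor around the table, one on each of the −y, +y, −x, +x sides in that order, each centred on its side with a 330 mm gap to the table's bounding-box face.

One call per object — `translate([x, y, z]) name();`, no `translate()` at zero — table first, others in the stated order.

table();
translate([0, 0, 775]) ladder();
translate([328, -603, 0]) stool();
translate([328, 1209, 0]) stool();
translate([-614, 303, 0]) stool();
translate([1270, 303, 0]) stool();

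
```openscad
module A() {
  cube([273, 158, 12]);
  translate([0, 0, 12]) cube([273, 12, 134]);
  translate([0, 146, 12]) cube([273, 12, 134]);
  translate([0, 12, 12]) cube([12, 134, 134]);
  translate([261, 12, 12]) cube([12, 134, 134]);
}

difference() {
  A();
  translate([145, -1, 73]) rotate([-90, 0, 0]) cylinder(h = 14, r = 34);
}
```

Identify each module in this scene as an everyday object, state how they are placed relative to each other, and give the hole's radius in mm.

The subtracted cylinder has r = 34 mm.

A is an open box. The open box has a circular hole through its front wall. The hole's radius is 34 mm.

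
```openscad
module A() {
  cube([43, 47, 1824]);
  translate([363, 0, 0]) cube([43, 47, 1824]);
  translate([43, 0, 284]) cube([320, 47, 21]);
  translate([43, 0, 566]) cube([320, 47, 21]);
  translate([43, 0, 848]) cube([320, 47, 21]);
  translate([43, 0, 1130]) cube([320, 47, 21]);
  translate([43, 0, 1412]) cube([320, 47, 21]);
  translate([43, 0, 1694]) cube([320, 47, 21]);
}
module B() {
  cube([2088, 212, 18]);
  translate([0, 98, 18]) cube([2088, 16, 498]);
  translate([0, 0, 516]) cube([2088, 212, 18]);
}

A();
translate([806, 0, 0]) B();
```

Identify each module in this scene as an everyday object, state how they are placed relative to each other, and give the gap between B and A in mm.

A is a ladder. B is an I-beam. The I-beam is on the floor beside the ladder on its +x side. The gap between the I-beam and the ladder is 400 mm.

The I-beam's nearest face is 400 mm from the ladder's +x face.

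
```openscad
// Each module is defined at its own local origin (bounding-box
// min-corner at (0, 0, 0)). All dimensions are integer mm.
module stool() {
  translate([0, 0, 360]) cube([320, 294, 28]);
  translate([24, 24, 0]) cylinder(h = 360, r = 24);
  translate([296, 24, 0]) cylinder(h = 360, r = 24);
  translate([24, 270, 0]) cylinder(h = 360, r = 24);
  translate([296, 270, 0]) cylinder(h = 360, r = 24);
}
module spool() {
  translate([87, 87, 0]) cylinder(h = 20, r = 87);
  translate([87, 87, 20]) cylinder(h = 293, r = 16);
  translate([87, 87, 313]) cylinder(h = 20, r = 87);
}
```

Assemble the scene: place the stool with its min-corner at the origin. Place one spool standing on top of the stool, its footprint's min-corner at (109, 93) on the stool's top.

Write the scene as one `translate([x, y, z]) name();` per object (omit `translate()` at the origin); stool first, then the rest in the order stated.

stool();
translate([109, 93, 388]) spool();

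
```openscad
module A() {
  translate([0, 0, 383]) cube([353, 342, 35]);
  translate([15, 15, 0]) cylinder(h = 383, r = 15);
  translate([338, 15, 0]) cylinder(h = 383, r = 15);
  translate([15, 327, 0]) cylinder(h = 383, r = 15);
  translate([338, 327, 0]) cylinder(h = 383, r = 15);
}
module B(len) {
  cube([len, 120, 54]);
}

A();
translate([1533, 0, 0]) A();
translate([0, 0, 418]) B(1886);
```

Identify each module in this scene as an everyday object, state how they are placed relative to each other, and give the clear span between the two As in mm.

A is a stool. B is a beam. A beam spans the tops of two stools. The clear span between the two stools is 1180 mm.

Second stool starts at x = 1533; first ends at x = 353; clear span = 1533 − 353 = 1180 mm.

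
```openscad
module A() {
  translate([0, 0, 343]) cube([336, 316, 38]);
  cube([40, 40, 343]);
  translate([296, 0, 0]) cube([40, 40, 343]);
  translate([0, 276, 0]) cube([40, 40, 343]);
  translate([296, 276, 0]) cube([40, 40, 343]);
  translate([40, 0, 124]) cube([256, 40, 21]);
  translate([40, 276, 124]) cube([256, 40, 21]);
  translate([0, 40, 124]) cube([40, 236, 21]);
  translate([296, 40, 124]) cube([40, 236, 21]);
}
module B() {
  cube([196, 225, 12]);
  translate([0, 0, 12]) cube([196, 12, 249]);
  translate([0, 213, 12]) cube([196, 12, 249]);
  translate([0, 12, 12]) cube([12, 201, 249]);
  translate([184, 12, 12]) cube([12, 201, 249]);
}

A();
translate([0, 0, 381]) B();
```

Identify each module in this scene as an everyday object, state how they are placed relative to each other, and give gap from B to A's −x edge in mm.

The open box's min-x is at 0; the stool's min-x is 0; gap = 0 mm.

A is a stool. B is an open box. The open box is on top of the stool. The gap from the open box to the stool's −x edge is 0 mm.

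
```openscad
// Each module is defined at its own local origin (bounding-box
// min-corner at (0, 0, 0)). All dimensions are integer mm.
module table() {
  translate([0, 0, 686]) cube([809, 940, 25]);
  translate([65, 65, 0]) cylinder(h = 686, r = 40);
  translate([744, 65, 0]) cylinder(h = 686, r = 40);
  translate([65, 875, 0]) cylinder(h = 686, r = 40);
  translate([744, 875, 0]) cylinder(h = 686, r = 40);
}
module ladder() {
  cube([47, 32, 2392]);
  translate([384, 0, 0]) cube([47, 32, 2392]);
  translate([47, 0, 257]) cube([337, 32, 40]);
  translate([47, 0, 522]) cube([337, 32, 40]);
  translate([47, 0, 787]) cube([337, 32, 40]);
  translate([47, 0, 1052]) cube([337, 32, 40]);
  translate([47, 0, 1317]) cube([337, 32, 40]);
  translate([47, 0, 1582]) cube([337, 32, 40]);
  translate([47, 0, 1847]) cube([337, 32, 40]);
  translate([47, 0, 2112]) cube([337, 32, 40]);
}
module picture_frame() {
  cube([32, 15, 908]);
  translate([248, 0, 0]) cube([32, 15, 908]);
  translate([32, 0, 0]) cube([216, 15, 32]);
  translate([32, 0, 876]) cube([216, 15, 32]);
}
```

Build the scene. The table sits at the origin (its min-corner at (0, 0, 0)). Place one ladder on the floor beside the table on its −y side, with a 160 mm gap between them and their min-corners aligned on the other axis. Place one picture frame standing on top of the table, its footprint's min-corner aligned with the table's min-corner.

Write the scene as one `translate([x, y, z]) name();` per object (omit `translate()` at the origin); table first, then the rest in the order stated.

table();
translate([0, -192, 0]) ladder();
translate([0, 0, 711]) picture_frame();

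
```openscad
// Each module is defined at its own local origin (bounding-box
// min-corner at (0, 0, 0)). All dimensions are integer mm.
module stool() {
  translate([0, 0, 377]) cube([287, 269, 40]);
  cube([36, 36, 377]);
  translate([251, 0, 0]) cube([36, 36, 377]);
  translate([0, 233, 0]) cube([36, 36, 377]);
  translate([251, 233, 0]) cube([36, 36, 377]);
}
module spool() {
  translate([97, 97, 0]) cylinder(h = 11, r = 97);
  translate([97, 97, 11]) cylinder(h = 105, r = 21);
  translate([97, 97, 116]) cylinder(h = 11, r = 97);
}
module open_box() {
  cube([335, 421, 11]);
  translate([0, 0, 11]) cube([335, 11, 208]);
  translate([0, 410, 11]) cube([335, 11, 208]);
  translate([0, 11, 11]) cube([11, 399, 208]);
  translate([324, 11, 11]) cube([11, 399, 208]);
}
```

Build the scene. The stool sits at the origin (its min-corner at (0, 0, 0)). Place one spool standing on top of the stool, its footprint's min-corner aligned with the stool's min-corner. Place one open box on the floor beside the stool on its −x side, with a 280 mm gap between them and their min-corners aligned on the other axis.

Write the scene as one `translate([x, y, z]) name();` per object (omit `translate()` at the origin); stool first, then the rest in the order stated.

stool();
translate([0, 0, 417]) spool();
translate([-615, 0, 0]) open_box();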